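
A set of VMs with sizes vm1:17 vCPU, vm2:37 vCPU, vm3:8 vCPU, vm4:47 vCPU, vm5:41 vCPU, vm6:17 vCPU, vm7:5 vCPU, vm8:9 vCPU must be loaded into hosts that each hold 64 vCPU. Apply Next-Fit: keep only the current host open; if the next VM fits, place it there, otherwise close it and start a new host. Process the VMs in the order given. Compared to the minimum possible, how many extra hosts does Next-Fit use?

Next-Fit: [17,37,8] [47] [41,17,5] [9] → 4 hosts.
Total size 181 vCPU; any packing needs at least ⌈181/64⌉ = 3 hosts.
An optimal packing achieves that bound: [47,17] [41,17,5] [37,9,8] → 3 hosts.
Excess: 4 − 3 = 1.

1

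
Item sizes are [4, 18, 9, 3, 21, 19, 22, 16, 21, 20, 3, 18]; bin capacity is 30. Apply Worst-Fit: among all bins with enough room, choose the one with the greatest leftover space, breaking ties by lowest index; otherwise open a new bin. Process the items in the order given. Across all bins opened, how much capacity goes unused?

Put 4 in bin 1; 26 remain.
Put 18 in bin 1; 8 remain.
Put 9 in bin 2; 21 remain.
Put 3 in bin 2; 18 remain.
Put 21 in bin 3; 9 remain.
Put 19 in bin 4; 11 remain.
Put 22 in bin 5; 8 remain.
Put 16 in bin 2; 2 remain.
Put 21 in bin 6; 9 remain.
Put 20 in bin 7; 10 remain.
Put 3 in bin 4; 8 remain.
Put 18 in bin 8; 12 remain.
8 bins × 30 = 240; used 174; unused 66.

66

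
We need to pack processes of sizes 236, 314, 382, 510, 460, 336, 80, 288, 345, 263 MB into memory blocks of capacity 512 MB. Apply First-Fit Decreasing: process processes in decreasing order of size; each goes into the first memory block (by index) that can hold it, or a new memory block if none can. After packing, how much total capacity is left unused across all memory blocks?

Sorted descending: 510, 460, 382, 345, 336, 314, 288, 263, 236, 80.
Put 510 MB in memory block 1; 2 MB remain.
Put 460 MB in memory block 2; 52 MB remain.
Put 382 MB in memory block 3; 130 MB remain.
Put 345 MB in memory block 4; 167 MB remain.
Put 336 MB in memory block 5; 176 MB remain.
Put 314 MB in memory block 6; 198 MB remain.
Put 288 MB in memory block 7; 224 MB remain.
Put 263 MB in memory block 8; 249 MB remain.
Put 236 MB in memory block 8; 13 MB remain.
Put 80 MB in memory block 3; 50 MB remain.
8 memory blocks × 512 MB = 4096 MB; used 3214 MB; unused 882 MB.

882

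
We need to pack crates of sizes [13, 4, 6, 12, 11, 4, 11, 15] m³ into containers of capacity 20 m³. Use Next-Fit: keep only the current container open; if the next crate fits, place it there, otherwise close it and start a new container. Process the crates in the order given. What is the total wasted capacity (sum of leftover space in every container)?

container 1: place 13 m³, 7 m³ left
container 1: place 4 m³, 3 m³ left
container 2: place 6 m³, 14 m³ left
container 2: place 12 m³, 2 m³ left
container 3: place 11 m³, 9 m³ left
container 3: place 4 m³, 5 m³ left
container 4: place 11 m³, 9 m³ left
container 5: place 15 m³, 5 m³ left
5 containers × 20 m³ = 100 m³; used 76 m³; unused 24 m³.

24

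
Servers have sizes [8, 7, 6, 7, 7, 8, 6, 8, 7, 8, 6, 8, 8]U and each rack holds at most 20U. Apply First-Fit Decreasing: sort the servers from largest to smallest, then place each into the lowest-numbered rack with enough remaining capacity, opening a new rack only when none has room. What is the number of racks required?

Sorted descending: 8, 8, 8, 8, 8, 8, 7, 7, 7, 7, 6, 6, 6.
Put 8U in rack 1; 12U remain.
Put 8U in rack 1; 4U remain.
Put 8U in rack 2; 12U remain.
Put 8U in rack 2; 4U remain.
Put 8U in rack 3; 12U remain.
Put 8U in rack 3; 4U remain.
Put 7U in rack 4; 13U remain.
Put 7U in rack 4; 6U remain.
Put 7U in rack 5; 13U remain.
Put 7U in rack 5; 6U remain.
Put 6U in rack 4; 0U remain.
Put 6U in rack 5; 0U remain.
Put 6U in rack 6; 14U remain.
Final racks: [8,8] [8,8] [8,8] [7,7,6] [7,7,6] [6].

6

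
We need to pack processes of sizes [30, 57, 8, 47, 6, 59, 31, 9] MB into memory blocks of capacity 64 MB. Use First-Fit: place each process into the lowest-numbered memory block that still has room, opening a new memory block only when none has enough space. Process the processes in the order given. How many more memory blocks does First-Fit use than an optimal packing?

1

First-Fit: [30,8,6,9] [57] [47] [59] [31] → 5 memory blocks.
Total size 247 MB; any packing needs at least ⌈247/64⌉ = 4 memory blocks.
An optimal packing achieves that bound: [59] [57,6] [47,9,8] [31,30] → 4 memory blocks.
Excess: 5 − 4 = 1.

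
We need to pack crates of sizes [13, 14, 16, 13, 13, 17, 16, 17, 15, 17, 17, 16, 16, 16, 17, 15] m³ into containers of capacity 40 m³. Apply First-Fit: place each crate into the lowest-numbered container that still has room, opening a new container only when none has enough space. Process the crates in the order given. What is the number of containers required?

Put 13 m³ in container 1; 27 m³ remain.
Put 14 m³ in container 1; 13 m³ remain.
Put 16 m³ in container 2; 24 m³ remain.
Put 13 m³ in container 1; 0 m³ remain.
Put 13 m³ in container 2; 11 m³ remain.
Put 17 m³ in container 3; 23 m³ remain.
Put 16 m³ in container 3; 7 m³ remain.
Put 17 m³ in container 4; 23 m³ remain.
Put 15 m³ in container 4; 8 m³ remain.
Put 17 m³ in container 5; 23 m³ remain.
Put 17 m³ in container 5; 6 m³ remain.
Put 16 m³ in container 6; 24 m³ remain.
Put 16 m³ in container 6; 8 m³ remain.
Put 16 m³ in container 7; 24 m³ remain.
Put 17 m³ in container 7; 7 m³ remain.
Put 15 m³ in container 8; 25 m³ remain.

8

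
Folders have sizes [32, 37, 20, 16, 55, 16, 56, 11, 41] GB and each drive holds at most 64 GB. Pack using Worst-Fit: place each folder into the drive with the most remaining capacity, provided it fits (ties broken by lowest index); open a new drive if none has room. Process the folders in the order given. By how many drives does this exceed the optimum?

1

Worst-Fit: [32,20] [37,16] [55] [16,11] [56] [41] → 6 drives.
Total size 284 GB; any packing needs at least ⌈284/64⌉ = 5 drives.
An optimal packing achieves that bound: [56] [55] [41,20] [37,16,11] [32,16] → 5 drives.
Excess: 6 − 5 = 1.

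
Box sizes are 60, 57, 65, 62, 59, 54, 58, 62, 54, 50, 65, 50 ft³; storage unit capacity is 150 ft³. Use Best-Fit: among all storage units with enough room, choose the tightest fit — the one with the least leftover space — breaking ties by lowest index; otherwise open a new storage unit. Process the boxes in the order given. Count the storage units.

60 ft³ → storage unit 1 (remaining 90 ft³)
57 ft³ → storage unit 1 (remaining 33 ft³)
65 ft³ → storage unit 2 (remaining 85 ft³)
62 ft³ → storage unit 2 (remaining 23 ft³)
59 ft³ → storage unit 3 (remaining 91 ft³)
54 ft³ → storage unit 3 (remaining 37 ft³)
58 ft³ → storage unit 4 (remaining 92 ft³)
62 ft³ → storage unit 4 (remaining 30 ft³)
54 ft³ → storage unit 5 (remaining 96 ft³)
50 ft³ → storage unit 5 (remaining 46 ft³)
65 ft³ → storage unit 6 (remaining 85 ft³)
50 ft³ → storage unit 6 (remaining 35 ft³)

6 storage units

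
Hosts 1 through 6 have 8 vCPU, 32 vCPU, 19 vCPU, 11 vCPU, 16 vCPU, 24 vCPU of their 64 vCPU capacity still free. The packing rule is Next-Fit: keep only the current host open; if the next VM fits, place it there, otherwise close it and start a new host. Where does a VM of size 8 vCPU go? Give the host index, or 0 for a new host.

Next-Fit only looks at host 6, which has 24 vCPU free.
8 vCPU fits there.

6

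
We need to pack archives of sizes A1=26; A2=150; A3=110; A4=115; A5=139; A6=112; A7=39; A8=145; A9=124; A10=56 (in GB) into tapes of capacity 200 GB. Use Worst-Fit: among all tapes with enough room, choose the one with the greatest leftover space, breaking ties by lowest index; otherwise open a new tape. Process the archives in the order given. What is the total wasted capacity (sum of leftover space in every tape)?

Put A1 (26 GB) in tape 1; 174 GB remain.
Put A2 (150 GB) in tape 1; 24 GB remain.
Put A3 (110 GB) in tape 2; 90 GB remain.
Put A4 (115 GB) in tape 3; 85 GB remain.
Put A5 (139 GB) in tape 4; 61 GB remain.
Put A6 (112 GB) in tape 5; 88 GB remain.
Put A7 (39 GB) in tape 2; 51 GB remain.
Put A8 (145 GB) in tape 6; 55 GB remain.
Put A9 (124 GB) in tape 7; 76 GB remain.
Put A10 (56 GB) in tape 5; 32 GB remain.
7 tapes × 200 GB = 1400 GB; used 1016 GB; unused 384 GB.

384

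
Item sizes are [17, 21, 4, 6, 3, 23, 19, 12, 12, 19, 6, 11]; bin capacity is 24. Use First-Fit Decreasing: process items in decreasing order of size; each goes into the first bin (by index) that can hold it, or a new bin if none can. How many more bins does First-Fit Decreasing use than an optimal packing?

First-Fit Decreasing: [23] [21,3] [19,4] [19] [17,6] [12,12] [11,6] → 7 bins.
Total size 153; any packing needs at least ⌈153/24⌉ = 7 bins.
So 7 is already optimal.

0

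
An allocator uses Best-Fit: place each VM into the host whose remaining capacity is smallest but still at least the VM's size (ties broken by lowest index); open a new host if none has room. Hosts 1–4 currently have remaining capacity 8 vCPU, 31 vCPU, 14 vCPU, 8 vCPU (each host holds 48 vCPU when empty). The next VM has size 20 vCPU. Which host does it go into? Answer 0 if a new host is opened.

Hosts with room: host 2 (31 vCPU).
Tightest fit is host 2 with 31 vCPU free.

2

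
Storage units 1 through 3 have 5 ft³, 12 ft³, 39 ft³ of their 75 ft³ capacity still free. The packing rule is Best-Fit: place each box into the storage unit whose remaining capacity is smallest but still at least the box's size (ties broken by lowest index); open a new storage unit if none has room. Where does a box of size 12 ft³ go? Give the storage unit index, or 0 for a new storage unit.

2

Storage units with room: storage unit 2 (12 ft³), storage unit 3 (39 ft³).
Tightest fit is storage unit 2 with 12 ft³ free.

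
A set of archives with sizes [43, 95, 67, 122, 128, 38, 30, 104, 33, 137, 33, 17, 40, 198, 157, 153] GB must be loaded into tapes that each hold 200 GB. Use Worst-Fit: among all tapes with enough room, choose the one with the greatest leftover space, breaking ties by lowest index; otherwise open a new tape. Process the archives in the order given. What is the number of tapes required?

43 GB → tape 1 (remaining 157 GB)
95 GB → tape 1 (remaining 62 GB)
67 GB → tape 2 (remaining 133 GB)
122 GB → tape 2 (remaining 11 GB)
128 GB → tape 3 (remaining 72 GB)
38 GB → tape 3 (remaining 34 GB)
30 GB → tape 1 (remaining 32 GB)
104 GB → tape 4 (remaining 96 GB)
33 GB → tape 4 (remaining 63 GB)
137 GB → tape 5 (remaining 63 GB)
33 GB → tape 4 (remaining 30 GB)
17 GB → tape 5 (remaining 46 GB)
40 GB → tape 5 (remaining 6 GB)
198 GB → tape 6 (remaining 2 GB)
157 GB → tape 7 (remaining 43 GB)
153 GB → tape 8 (remaining 47 GB)
Final tapes: [43,95,30] [67,122] [128,38] [104,33,33] [137,17,40] [198] [157] [153].

8 tapes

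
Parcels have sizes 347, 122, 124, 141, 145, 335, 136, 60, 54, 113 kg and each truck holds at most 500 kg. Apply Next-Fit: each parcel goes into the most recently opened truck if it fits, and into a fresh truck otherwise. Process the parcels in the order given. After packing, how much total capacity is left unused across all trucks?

423

truck 1: place 347 kg, 153 kg left
truck 1: place 122 kg, 31 kg left
truck 2: place 124 kg, 376 kg left
truck 2: place 141 kg, 235 kg left
truck 2: place 145 kg, 90 kg left
truck 3: place 335 kg, 165 kg left
truck 3: place 136 kg, 29 kg left
truck 4: place 60 kg, 440 kg left
truck 4: place 54 kg, 386 kg left
truck 4: place 113 kg, 273 kg left
4 trucks × 500 kg = 2000 kg; used 1577 kg; unused 423 kg.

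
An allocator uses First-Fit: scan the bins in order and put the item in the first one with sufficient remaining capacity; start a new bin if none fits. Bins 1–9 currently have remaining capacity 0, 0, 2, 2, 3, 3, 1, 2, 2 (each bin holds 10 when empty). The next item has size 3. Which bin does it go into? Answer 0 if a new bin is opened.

5

Bins with room: bin 5 (3), bin 6 (3).
The first with room is bin 5.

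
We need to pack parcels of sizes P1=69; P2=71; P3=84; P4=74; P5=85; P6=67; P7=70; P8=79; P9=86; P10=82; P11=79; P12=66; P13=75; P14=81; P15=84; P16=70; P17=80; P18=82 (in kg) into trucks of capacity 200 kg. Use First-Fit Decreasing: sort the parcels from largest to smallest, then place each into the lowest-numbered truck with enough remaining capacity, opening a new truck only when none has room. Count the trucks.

Sorted descending: 86, 85, 84, 84, 82, 82, 81, 80, 79, 79, 75, 74, 71, 70, 70, 69, 67, 66.
truck 1: place 86 kg, 114 kg left
truck 1: place 85 kg, 29 kg left
truck 2: place 84 kg, 116 kg left
truck 2: place 84 kg, 32 kg left
truck 3: place 82 kg, 118 kg left
truck 3: place 82 kg, 36 kg left
truck 4: place 81 kg, 119 kg left
truck 4: place 80 kg, 39 kg left
truck 5: place 79 kg, 121 kg left
truck 5: place 79 kg, 42 kg left
truck 6: place 75 kg, 125 kg left
truck 6: place 74 kg, 51 kg left
truck 7: place 71 kg, 129 kg left
truck 7: place 70 kg, 59 kg left
truck 8: place 70 kg, 130 kg left
truck 8: place 69 kg, 61 kg left
truck 9: place 67 kg, 133 kg left
truck 9: place 66 kg, 67 kg left
Final trucks: [86,85] [84,84] [82,82] [81,80] [79,79] [75,74] [71,70] [70,69] [67,66].

9 trucks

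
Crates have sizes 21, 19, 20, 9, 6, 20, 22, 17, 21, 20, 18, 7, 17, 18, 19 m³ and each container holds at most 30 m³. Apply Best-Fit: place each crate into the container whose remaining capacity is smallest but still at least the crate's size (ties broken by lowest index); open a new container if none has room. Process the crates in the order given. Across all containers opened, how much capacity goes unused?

container 1: place 21 m³, 9 m³ left
container 2: place 19 m³, 11 m³ left
container 3: place 20 m³, 10 m³ left
container 1: place 9 m³, 0 m³ left
container 3: place 6 m³, 4 m³ left
container 4: place 20 m³, 10 m³ left
container 5: place 22 m³, 8 m³ left
container 6: place 17 m³, 13 m³ left
container 7: place 21 m³, 9 m³ left
container 8: place 20 m³, 10 m³ left
container 9: place 18 m³, 12 m³ left
container 5: place 7 m³, 1 m³ left
container 10: place 17 m³, 13 m³ left
container 11: place 18 m³, 12 m³ left
container 12: place 19 m³, 11 m³ left
12 containers × 30 m³ = 360 m³; used 254 m³; unused 106 m³.

106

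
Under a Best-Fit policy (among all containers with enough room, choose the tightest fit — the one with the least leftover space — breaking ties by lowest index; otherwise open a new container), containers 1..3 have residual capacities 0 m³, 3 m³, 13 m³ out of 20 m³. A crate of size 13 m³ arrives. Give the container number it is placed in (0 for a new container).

3

Containers with room: container 3 (13 m³).
Tightest fit is container 3 with 13 m³ free.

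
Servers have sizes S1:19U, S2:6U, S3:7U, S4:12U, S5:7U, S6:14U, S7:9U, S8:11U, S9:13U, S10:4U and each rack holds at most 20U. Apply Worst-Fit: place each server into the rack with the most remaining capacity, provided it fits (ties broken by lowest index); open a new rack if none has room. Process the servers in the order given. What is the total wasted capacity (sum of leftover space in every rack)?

rack 1: place S1 (19U), 1U left
rack 2: place S2 (6U), 14U left
rack 2: place S3 (7U), 7U left
rack 3: place S4 (12U), 8U left
rack 3: place S5 (7U), 1U left
rack 4: place S6 (14U), 6U left
rack 5: place S7 (9U), 11U left
rack 5: place S8 (11U), 0U left
rack 6: place S9 (13U), 7U left
rack 2: place S10 (4U), 3U left
6 racks × 20U = 120U; used 102U; unused 18U.

18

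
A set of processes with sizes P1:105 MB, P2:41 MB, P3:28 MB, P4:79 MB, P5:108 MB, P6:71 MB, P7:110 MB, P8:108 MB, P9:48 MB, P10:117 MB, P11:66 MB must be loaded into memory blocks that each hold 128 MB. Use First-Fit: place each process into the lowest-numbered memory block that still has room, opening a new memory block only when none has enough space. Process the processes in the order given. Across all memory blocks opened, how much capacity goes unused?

271

P1 (105 MB) → memory block 1 (remaining 23 MB)
P2 (41 MB) → memory block 2 (remaining 87 MB)
P3 (28 MB) → memory block 2 (remaining 59 MB)
P4 (79 MB) → memory block 3 (remaining 49 MB)
P5 (108 MB) → memory block 4 (remaining 20 MB)
P6 (71 MB) → memory block 5 (remaining 57 MB)
P7 (110 MB) → memory block 6 (remaining 18 MB)
P8 (108 MB) → memory block 7 (remaining 20 MB)
P9 (48 MB) → memory block 2 (remaining 11 MB)
P10 (117 MB) → memory block 8 (remaining 11 MB)
P11 (66 MB) → memory block 9 (remaining 62 MB)
9 memory blocks × 128 MB = 1152 MB; used 881 MB; unused 271 MB.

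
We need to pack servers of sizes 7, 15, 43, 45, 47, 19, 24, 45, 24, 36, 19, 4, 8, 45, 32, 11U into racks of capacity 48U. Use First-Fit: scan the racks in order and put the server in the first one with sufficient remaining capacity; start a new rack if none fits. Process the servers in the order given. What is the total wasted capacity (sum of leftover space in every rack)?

rack 1: place 7U, 41U left
rack 1: place 15U, 26U left
rack 2: place 43U, 5U left
rack 3: place 45U, 3U left
rack 4: place 47U, 1U left
rack 1: place 19U, 7U left
rack 5: place 24U, 24U left
rack 6: place 45U, 3U left
rack 5: place 24U, 0U left
rack 7: place 36U, 12U left
rack 8: place 19U, 29U left
rack 1: place 4U, 3U left
rack 7: place 8U, 4U left
rack 9: place 45U, 3U left
rack 10: place 32U, 16U left
rack 8: place 11U, 18U left
10 racks × 48U = 480U; used 424U; unused 56U.

56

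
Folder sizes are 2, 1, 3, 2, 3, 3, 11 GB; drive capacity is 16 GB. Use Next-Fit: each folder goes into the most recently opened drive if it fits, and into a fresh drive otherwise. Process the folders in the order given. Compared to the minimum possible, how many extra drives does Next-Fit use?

0

Next-Fit: [2,1,3,2,3,3] [11] → 2 drives.
Total size 25 GB; any packing needs at least ⌈25/16⌉ = 2 drives.
So 2 is already optimal.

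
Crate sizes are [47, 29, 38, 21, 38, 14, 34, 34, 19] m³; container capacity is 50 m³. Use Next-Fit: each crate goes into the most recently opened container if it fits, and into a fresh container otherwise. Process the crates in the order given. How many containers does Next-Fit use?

47 m³ → container 1 (remaining 3 m³)
29 m³ → container 2 (remaining 21 m³)
38 m³ → container 3 (remaining 12 m³)
21 m³ → container 4 (remaining 29 m³)
38 m³ → container 5 (remaining 12 m³)
14 m³ → container 6 (remaining 36 m³)
34 m³ → container 6 (remaining 2 m³)
34 m³ → container 7 (remaining 16 m³)
19 m³ → container 8 (remaining 31 m³)

8 containers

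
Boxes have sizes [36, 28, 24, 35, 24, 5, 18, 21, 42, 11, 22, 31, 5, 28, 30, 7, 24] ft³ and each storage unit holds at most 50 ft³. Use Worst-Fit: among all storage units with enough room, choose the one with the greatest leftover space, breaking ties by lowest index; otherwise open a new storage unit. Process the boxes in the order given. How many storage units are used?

36 ft³ → storage unit 1 (remaining 14 ft³)
28 ft³ → storage unit 2 (remaining 22 ft³)
24 ft³ → storage unit 3 (remaining 26 ft³)
35 ft³ → storage unit 4 (remaining 15 ft³)
24 ft³ → storage unit 3 (remaining 2 ft³)
5 ft³ → storage unit 2 (remaining 17 ft³)
18 ft³ → storage unit 5 (remaining 32 ft³)
21 ft³ → storage unit 5 (remaining 11 ft³)
42 ft³ → storage unit 6 (remaining 8 ft³)
11 ft³ → storage unit 2 (remaining 6 ft³)
22 ft³ → storage unit 7 (remaining 28 ft³)
31 ft³ → storage unit 8 (remaining 19 ft³)
5 ft³ → storage unit 7 (remaining 23 ft³)
28 ft³ → storage unit 9 (remaining 22 ft³)
30 ft³ → storage unit 10 (remaining 20 ft³)
7 ft³ → storage unit 7 (remaining 16 ft³)
24 ft³ → storage unit 11 (remaining 26 ft³)

11 storage units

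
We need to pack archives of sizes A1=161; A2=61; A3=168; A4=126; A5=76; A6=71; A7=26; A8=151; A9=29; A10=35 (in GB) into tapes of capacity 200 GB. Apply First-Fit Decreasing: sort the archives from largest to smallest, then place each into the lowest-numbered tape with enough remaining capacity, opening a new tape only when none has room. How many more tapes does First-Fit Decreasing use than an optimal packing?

0

First-Fit Decreasing: [168,29] [161,35] [151,26] [126,71] [76,61] → 5 tapes.
Total size 904 GB; any packing needs at least ⌈904/200⌉ = 5 tapes.
So 5 is already optimal.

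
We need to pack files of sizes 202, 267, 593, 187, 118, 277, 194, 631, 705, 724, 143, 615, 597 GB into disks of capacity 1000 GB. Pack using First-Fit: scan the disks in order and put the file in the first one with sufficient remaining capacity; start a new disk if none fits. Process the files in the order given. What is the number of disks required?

7

202 GB → disk 1 (remaining 798 GB)
267 GB → disk 1 (remaining 531 GB)
593 GB → disk 2 (remaining 407 GB)
187 GB → disk 1 (remaining 344 GB)
118 GB → disk 1 (remaining 226 GB)
277 GB → disk 2 (remaining 130 GB)
194 GB → disk 1 (remaining 32 GB)
631 GB → disk 3 (remaining 369 GB)
705 GB → disk 4 (remaining 295 GB)
724 GB → disk 5 (remaining 276 GB)
143 GB → disk 3 (remaining 226 GB)
615 GB → disk 6 (remaining 385 GB)
597 GB → disk 7 (remaining 403 GB)
Final disks: [202,267,187,118,194] [593,277] [631,143] [705] [724] [615] [597].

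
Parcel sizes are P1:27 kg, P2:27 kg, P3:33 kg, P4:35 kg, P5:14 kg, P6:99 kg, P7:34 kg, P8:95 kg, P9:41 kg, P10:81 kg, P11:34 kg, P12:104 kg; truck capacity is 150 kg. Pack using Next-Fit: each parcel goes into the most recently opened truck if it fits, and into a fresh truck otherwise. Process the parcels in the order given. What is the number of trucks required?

truck 1: place P1 (27 kg), 123 kg left
truck 1: place P2 (27 kg), 96 kg left
truck 1: place P3 (33 kg), 63 kg left
truck 1: place P4 (35 kg), 28 kg left
truck 1: place P5 (14 kg), 14 kg left
truck 2: place P6 (99 kg), 51 kg left
truck 2: place P7 (34 kg), 17 kg left
truck 3: place P8 (95 kg), 55 kg left
truck 3: place P9 (41 kg), 14 kg left
truck 4: place P10 (81 kg), 69 kg left
truck 4: place P11 (34 kg), 35 kg left
truck 5: place P12 (104 kg), 46 kg left

5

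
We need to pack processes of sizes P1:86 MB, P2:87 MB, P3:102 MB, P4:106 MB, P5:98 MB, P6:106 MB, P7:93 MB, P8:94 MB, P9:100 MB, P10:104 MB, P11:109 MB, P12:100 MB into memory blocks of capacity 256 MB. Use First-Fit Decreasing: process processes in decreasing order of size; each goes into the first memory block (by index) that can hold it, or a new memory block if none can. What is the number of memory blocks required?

6 memory blocks

Sorted descending: 109, 106, 106, 104, 102, 100, 100, 98, 94, 93, 87, 86.
memory block 1: place 109 MB, 147 MB left
memory block 1: place 106 MB, 41 MB left
memory block 2: place 106 MB, 150 MB left
memory block 2: place 104 MB, 46 MB left
memory block 3: place 102 MB, 154 MB left
memory block 3: place 100 MB, 54 MB left
memory block 4: place 100 MB, 156 MB left
memory block 4: place 98 MB, 58 MB left
memory block 5: place 94 MB, 162 MB left
memory block 5: place 93 MB, 69 MB left
memory block 6: place 87 MB, 169 MB left
memory block 6: place 86 MB, 83 MB left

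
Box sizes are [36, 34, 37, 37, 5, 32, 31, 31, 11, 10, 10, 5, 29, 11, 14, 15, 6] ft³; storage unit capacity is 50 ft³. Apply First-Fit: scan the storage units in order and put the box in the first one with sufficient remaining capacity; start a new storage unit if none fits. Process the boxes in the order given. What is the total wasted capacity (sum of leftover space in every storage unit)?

46

36 ft³ → storage unit 1 (remaining 14 ft³)
34 ft³ → storage unit 2 (remaining 16 ft³)
37 ft³ → storage unit 3 (remaining 13 ft³)
37 ft³ → storage unit 4 (remaining 13 ft³)
5 ft³ → storage unit 1 (remaining 9 ft³)
32 ft³ → storage unit 5 (remaining 18 ft³)
31 ft³ → storage unit 6 (remaining 19 ft³)
31 ft³ → storage unit 7 (remaining 19 ft³)
11 ft³ → storage unit 2 (remaining 5 ft³)
10 ft³ → storage unit 3 (remaining 3 ft³)
10 ft³ → storage unit 4 (remaining 3 ft³)
5 ft³ → storage unit 1 (remaining 4 ft³)
29 ft³ → storage unit 8 (remaining 21 ft³)
11 ft³ → storage unit 5 (remaining 7 ft³)
14 ft³ → storage unit 6 (remaining 5 ft³)
15 ft³ → storage unit 7 (remaining 4 ft³)
6 ft³ → storage unit 5 (remaining 1 ft³)
8 storage units × 50 ft³ = 400 ft³; used 354 ft³; unused 46 ft³.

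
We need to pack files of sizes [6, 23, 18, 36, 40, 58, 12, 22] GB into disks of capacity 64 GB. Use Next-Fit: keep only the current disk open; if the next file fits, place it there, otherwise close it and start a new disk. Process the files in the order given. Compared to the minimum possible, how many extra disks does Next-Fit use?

Next-Fit: [6,23,18] [36] [40] [58] [12,22] → 5 disks.
Total size 215 GB; any packing needs at least ⌈215/64⌉ = 4 disks.
An optimal packing achieves that bound: [58,6] [40,23] [36,22] [18,12] → 4 disks.
Excess: 5 − 4 = 1.

1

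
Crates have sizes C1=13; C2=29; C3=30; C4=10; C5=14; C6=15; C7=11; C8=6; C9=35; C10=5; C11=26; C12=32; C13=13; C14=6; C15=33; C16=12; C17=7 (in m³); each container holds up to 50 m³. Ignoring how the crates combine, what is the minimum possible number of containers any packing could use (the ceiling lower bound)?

6

Total size = 13 + 29 + 30 + 10 + 14 + 15 + 11 + 6 + 35 + 5 + 26 + 32 + 13 + 6 + 33 + 12 + 7 = 297 m³.
⌈297 / 50⌉ = 6.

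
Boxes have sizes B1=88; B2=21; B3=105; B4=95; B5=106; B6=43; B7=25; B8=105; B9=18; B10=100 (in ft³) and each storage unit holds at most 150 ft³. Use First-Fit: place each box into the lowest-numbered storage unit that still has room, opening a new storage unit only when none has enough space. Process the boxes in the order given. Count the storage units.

B1 (88 ft³) → storage unit 1 (remaining 62 ft³)
B2 (21 ft³) → storage unit 1 (remaining 41 ft³)
B3 (105 ft³) → storage unit 2 (remaining 45 ft³)
B4 (95 ft³) → storage unit 3 (remaining 55 ft³)
B5 (106 ft³) → storage unit 4 (remaining 44 ft³)
B6 (43 ft³) → storage unit 2 (remaining 2 ft³)
B7 (25 ft³) → storage unit 1 (remaining 16 ft³)
B8 (105 ft³) → storage unit 5 (remaining 45 ft³)
B9 (18 ft³) → storage unit 3 (remaining 37 ft³)
B10 (100 ft³) → storage unit 6 (remaining 50 ft³)

6 storage units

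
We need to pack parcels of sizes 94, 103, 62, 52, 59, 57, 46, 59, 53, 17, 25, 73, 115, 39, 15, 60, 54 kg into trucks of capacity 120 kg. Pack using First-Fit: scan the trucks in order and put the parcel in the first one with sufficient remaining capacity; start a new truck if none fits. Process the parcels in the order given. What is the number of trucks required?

94 kg → truck 1 (remaining 26 kg)
103 kg → truck 2 (remaining 17 kg)
62 kg → truck 3 (remaining 58 kg)
52 kg → truck 3 (remaining 6 kg)
59 kg → truck 4 (remaining 61 kg)
57 kg → truck 4 (remaining 4 kg)
46 kg → truck 5 (remaining 74 kg)
59 kg → truck 5 (remaining 15 kg)
53 kg → truck 6 (remaining 67 kg)
17 kg → truck 1 (remaining 9 kg)
25 kg → truck 6 (remaining 42 kg)
73 kg → truck 7 (remaining 47 kg)
115 kg → truck 8 (remaining 5 kg)
39 kg → truck 6 (remaining 3 kg)
15 kg → truck 2 (remaining 2 kg)
60 kg → truck 9 (remaining 60 kg)
54 kg → truck 9 (remaining 6 kg)

9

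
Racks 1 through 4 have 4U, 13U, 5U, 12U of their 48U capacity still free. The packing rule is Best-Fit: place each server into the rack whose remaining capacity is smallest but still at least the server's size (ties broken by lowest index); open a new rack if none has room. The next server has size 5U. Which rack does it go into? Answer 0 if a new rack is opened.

Racks with room: rack 2 (13U), rack 3 (5U), rack 4 (12U).
Tightest fit is rack 3 with 5U free.

3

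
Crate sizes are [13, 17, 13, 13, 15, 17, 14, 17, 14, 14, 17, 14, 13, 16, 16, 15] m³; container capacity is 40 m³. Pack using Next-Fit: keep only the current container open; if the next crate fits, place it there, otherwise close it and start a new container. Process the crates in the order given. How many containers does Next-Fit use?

8 containers

Put 13 m³ in container 1; 27 m³ remain.
Put 17 m³ in container 1; 10 m³ remain.
Put 13 m³ in container 2; 27 m³ remain.
Put 13 m³ in container 2; 14 m³ remain.
Put 15 m³ in container 3; 25 m³ remain.
Put 17 m³ in container 3; 8 m³ remain.
Put 14 m³ in container 4; 26 m³ remain.
Put 17 m³ in container 4; 9 m³ remain.
Put 14 m³ in container 5; 26 m³ remain.
Put 14 m³ in container 5; 12 m³ remain.
Put 17 m³ in container 6; 23 m³ remain.
Put 14 m³ in container 6; 9 m³ remain.
Put 13 m³ in container 7; 27 m³ remain.
Put 16 m³ in container 7; 11 m³ remain.
Put 16 m³ in container 8; 24 m³ remain.
Put 15 m³ in container 8; 9 m³ remain.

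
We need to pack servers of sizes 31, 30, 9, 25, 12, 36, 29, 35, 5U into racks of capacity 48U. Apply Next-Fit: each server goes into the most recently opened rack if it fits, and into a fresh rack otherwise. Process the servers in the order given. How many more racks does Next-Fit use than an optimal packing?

Next-Fit: [31] [30,9] [25,12] [36] [29] [35,5] → 6 racks.
6 servers exceed 24U (half the capacity), and no two of those can share a rack, so at least 6 racks are needed.
So 6 is already optimal.

0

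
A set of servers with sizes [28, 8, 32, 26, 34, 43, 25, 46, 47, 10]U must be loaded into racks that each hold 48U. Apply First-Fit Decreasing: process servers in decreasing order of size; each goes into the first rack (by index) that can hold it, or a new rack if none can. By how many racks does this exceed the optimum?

First-Fit Decreasing: [47] [46] [43] [34,10] [32,8] [28] [26] [25] → 8 racks.
8 servers exceed 24U (half the capacity), and no two of those can share a rack, so at least 8 racks are needed.
So 8 is already optimal.

0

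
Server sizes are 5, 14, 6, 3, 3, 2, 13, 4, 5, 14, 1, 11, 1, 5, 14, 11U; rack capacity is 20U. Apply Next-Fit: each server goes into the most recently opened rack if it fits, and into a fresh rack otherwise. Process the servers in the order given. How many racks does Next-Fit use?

7

Put 5U in rack 1; 15U remain.
Put 14U in rack 1; 1U remain.
Put 6U in rack 2; 14U remain.
Put 3U in rack 2; 11U remain.
Put 3U in rack 2; 8U remain.
Put 2U in rack 2; 6U remain.
Put 13U in rack 3; 7U remain.
Put 4U in rack 3; 3U remain.
Put 5U in rack 4; 15U remain.
Put 14U in rack 4; 1U remain.
Put 1U in rack 4; 0U remain.
Put 11U in rack 5; 9U remain.
Put 1U in rack 5; 8U remain.
Put 5U in rack 5; 3U remain.
Put 14U in rack 6; 6U remain.
Put 11U in rack 7; 9U remain.
Final racks: [5,14] [6,3,3,2] [13,4] [5,14,1] [11,1,5] [14] [11].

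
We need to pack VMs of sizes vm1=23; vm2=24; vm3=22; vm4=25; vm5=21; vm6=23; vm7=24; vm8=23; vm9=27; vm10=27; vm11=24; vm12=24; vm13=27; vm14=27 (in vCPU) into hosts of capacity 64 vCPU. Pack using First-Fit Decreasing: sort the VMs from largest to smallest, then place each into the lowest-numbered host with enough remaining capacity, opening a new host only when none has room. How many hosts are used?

7 hosts

Sorted descending: 27, 27, 27, 27, 25, 24, 24, 24, 24, 23, 23, 23, 22, 21.
host 1: place 27 vCPU, 37 vCPU left
host 1: place 27 vCPU, 10 vCPU left
host 2: place 27 vCPU, 37 vCPU left
host 2: place 27 vCPU, 10 vCPU left
host 3: place 25 vCPU, 39 vCPU left
host 3: place 24 vCPU, 15 vCPU left
host 4: place 24 vCPU, 40 vCPU left
host 4: place 24 vCPU, 16 vCPU left
host 5: place 24 vCPU, 40 vCPU left
host 5: place 23 vCPU, 17 vCPU left
host 6: place 23 vCPU, 41 vCPU left
host 6: place 23 vCPU, 18 vCPU left
host 7: place 22 vCPU, 42 vCPU left
host 7: place 21 vCPU, 21 vCPU left
Final hosts: [27,27] [27,27] [25,24] [24,24] [24,23] [23,23] [22,21].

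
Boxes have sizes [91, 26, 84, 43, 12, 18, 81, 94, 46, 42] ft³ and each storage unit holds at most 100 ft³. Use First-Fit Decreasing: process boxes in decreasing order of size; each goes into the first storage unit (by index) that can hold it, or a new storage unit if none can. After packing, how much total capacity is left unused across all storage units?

Sorted descending: 94, 91, 84, 81, 46, 43, 42, 26, 18, 12.
storage unit 1: place 94 ft³, 6 ft³ left
storage unit 2: place 91 ft³, 9 ft³ left
storage unit 3: place 84 ft³, 16 ft³ left
storage unit 4: place 81 ft³, 19 ft³ left
storage unit 5: place 46 ft³, 54 ft³ left
storage unit 5: place 43 ft³, 11 ft³ left
storage unit 6: place 42 ft³, 58 ft³ left
storage unit 6: place 26 ft³, 32 ft³ left
storage unit 4: place 18 ft³, 1 ft³ left
storage unit 3: place 12 ft³, 4 ft³ left
6 storage units × 100 ft³ = 600 ft³; used 537 ft³; unused 63 ft³.

63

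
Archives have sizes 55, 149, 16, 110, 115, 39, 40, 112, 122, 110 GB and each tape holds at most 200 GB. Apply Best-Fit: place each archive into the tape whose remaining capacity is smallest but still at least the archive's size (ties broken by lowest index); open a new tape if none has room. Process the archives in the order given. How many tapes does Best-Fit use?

6

tape 1: place 55 GB, 145 GB left
tape 2: place 149 GB, 51 GB left
tape 2: place 16 GB, 35 GB left
tape 1: place 110 GB, 35 GB left
tape 3: place 115 GB, 85 GB left
tape 3: place 39 GB, 46 GB left
tape 3: place 40 GB, 6 GB left
tape 4: place 112 GB, 88 GB left
tape 5: place 122 GB, 78 GB left
tape 6: place 110 GB, 90 GB left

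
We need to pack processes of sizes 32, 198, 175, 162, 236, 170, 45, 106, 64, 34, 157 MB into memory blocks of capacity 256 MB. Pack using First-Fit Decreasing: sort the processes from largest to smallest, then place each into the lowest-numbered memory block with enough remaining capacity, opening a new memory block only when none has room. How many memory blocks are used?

Sorted descending: 236, 198, 175, 170, 162, 157, 106, 64, 45, 34, 32.
236 MB → memory block 1 (remaining 20 MB)
198 MB → memory block 2 (remaining 58 MB)
175 MB → memory block 3 (remaining 81 MB)
170 MB → memory block 4 (remaining 86 MB)
162 MB → memory block 5 (remaining 94 MB)
157 MB → memory block 6 (remaining 99 MB)
106 MB → memory block 7 (remaining 150 MB)
64 MB → memory block 3 (remaining 17 MB)
45 MB → memory block 2 (remaining 13 MB)
34 MB → memory block 4 (remaining 52 MB)
32 MB → memory block 4 (remaining 20 MB)
Final memory blocks: [236] [198,45] [175,64] [170,34,32] [162] [157] [106].

7 memory blocks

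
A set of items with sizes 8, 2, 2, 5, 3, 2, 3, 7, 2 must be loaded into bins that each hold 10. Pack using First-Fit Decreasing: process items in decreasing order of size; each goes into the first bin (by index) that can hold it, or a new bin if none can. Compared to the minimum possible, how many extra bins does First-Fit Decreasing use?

First-Fit Decreasing: [8,2] [7,3] [5,3,2] [2,2] → 4 bins.
Total size 34; any packing needs at least ⌈34/10⌉ = 4 bins.
So 4 is already optimal.

0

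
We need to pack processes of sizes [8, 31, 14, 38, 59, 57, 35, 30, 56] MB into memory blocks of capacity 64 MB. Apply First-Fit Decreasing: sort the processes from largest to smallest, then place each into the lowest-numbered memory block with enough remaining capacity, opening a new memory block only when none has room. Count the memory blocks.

6

Sorted descending: 59, 57, 56, 38, 35, 31, 30, 14, 8.
59 MB → memory block 1 (remaining 5 MB)
57 MB → memory block 2 (remaining 7 MB)
56 MB → memory block 3 (remaining 8 MB)
38 MB → memory block 4 (remaining 26 MB)
35 MB → memory block 5 (remaining 29 MB)
31 MB → memory block 6 (remaining 33 MB)
30 MB → memory block 6 (remaining 3 MB)
14 MB → memory block 4 (remaining 12 MB)
8 MB → memory block 3 (remaining 0 MB)
Final memory blocks: [59] [57] [56,8] [38,14] [35] [31,30].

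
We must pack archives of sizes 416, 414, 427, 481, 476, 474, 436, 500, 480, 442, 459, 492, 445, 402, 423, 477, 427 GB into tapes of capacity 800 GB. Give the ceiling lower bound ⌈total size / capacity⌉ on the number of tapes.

Total size = 416 + 414 + 427 + 481 + 476 + 474 + 436 + 500 + 480 + 442 + 459 + 492 + 445 + 402 + 423 + 477 + 427 = 7671 GB.
⌈7671 / 800⌉ = 10.

10 tapes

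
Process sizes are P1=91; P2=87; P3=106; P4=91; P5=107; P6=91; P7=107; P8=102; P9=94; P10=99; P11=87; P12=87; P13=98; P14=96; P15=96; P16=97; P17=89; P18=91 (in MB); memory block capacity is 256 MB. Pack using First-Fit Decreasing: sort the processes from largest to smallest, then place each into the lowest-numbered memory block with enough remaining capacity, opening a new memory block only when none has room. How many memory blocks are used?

Sorted descending: 107, 107, 106, 102, 99, 98, 97, 96, 96, 94, 91, 91, 91, 91, 89, 87, 87, 87.
memory block 1: place 107 MB, 149 MB left
memory block 1: place 107 MB, 42 MB left
memory block 2: place 106 MB, 150 MB left
memory block 2: place 102 MB, 48 MB left
memory block 3: place 99 MB, 157 MB left
memory block 3: place 98 MB, 59 MB left
memory block 4: place 97 MB, 159 MB left
memory block 4: place 96 MB, 63 MB left
memory block 5: place 96 MB, 160 MB left
memory block 5: place 94 MB, 66 MB left
memory block 6: place 91 MB, 165 MB left
memory block 6: place 91 MB, 74 MB left
memory block 7: place 91 MB, 165 MB left
memory block 7: place 91 MB, 74 MB left
memory block 8: place 89 MB, 167 MB left
memory block 8: place 87 MB, 80 MB left
memory block 9: place 87 MB, 169 MB left
memory block 9: place 87 MB, 82 MB left

9 memory blocks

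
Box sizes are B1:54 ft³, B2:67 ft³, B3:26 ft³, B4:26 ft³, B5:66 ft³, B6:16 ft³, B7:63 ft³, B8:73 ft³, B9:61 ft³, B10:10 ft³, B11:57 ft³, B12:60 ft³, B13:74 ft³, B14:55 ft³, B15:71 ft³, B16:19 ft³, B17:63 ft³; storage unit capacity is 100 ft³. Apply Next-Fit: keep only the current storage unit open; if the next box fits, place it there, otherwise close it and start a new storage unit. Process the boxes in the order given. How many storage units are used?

12

Put B1 (54 ft³) in storage unit 1; 46 ft³ remain.
Put B2 (67 ft³) in storage unit 2; 33 ft³ remain.
Put B3 (26 ft³) in storage unit 2; 7 ft³ remain.
Put B4 (26 ft³) in storage unit 3; 74 ft³ remain.
Put B5 (66 ft³) in storage unit 3; 8 ft³ remain.
Put B6 (16 ft³) in storage unit 4; 84 ft³ remain.
Put B7 (63 ft³) in storage unit 4; 21 ft³ remain.
Put B8 (73 ft³) in storage unit 5; 27 ft³ remain.
Put B9 (61 ft³) in storage unit 6; 39 ft³ remain.
Put B10 (10 ft³) in storage unit 6; 29 ft³ remain.
Put B11 (57 ft³) in storage unit 7; 43 ft³ remain.
Put B12 (60 ft³) in storage unit 8; 40 ft³ remain.
Put B13 (74 ft³) in storage unit 9; 26 ft³ remain.
Put B14 (55 ft³) in storage unit 10; 45 ft³ remain.
Put B15 (71 ft³) in storage unit 11; 29 ft³ remain.
Put B16 (19 ft³) in storage unit 11; 10 ft³ remain.
Put B17 (63 ft³) in storage unit 12; 37 ft³ remain.
Final storage units: [54] [67,26] [26,66] [16,63] [73] [61,10] [57] [60] [74] [55] [71,19] [63].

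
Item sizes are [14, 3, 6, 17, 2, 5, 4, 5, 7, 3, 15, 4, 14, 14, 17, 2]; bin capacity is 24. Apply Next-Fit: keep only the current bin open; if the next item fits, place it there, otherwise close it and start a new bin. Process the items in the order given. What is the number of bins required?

7

Put 14 in bin 1; 10 remain.
Put 3 in bin 1; 7 remain.
Put 6 in bin 1; 1 remain.
Put 17 in bin 2; 7 remain.
Put 2 in bin 2; 5 remain.
Put 5 in bin 2; 0 remain.
Put 4 in bin 3; 20 remain.
Put 5 in bin 3; 15 remain.
Put 7 in bin 3; 8 remain.
Put 3 in bin 3; 5 remain.
Put 15 in bin 4; 9 remain.
Put 4 in bin 4; 5 remain.
Put 14 in bin 5; 10 remain.
Put 14 in bin 6; 10 remain.
Put 17 in bin 7; 7 remain.
Put 2 in bin 7; 5 remain.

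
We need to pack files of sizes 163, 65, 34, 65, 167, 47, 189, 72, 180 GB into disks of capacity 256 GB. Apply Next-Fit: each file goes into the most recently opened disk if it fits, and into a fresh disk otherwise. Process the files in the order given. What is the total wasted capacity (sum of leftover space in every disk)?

disk 1: place 163 GB, 93 GB left
disk 1: place 65 GB, 28 GB left
disk 2: place 34 GB, 222 GB left
disk 2: place 65 GB, 157 GB left
disk 3: place 167 GB, 89 GB left
disk 3: place 47 GB, 42 GB left
disk 4: place 189 GB, 67 GB left
disk 5: place 72 GB, 184 GB left
disk 5: place 180 GB, 4 GB left
5 disks × 256 GB = 1280 GB; used 982 GB; unused 298 GB.

298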